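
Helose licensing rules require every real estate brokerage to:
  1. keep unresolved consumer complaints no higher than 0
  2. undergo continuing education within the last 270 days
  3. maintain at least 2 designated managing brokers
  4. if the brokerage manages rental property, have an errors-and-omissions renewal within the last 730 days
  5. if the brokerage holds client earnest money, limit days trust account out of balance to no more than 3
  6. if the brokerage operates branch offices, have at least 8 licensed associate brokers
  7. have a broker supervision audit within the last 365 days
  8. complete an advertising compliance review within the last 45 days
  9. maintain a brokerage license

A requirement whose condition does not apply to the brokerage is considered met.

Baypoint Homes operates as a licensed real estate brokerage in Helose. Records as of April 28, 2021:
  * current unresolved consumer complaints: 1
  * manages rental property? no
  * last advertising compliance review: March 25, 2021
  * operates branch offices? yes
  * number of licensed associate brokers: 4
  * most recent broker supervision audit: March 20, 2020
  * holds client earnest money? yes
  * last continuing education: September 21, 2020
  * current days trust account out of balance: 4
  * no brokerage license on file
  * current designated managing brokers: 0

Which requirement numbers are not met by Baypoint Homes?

1, 3, 5, 6, 7, 9

1. unresolved consumer complaints 1 > 0 → not met
2. continuing education 219 days ago vs limit 270 → met
3. designated managing brokers 0 < 2 → not met
4. condition 'manages rental property' does not hold → requirement n/a → met
5. condition 'holds client earnest money' holds; days trust account out of balance 4 > 3 → not met
6. condition 'operates branch offices' holds; licensed associate brokers 4 < 8 → not met
7. broker supervision audit 404 days ago vs limit 365 → not met
8. advertising compliance review 34 days ago vs limit 45 → met
9. brokerage license absent → not met
Not met: 1, 3, 5, 6, 7, 9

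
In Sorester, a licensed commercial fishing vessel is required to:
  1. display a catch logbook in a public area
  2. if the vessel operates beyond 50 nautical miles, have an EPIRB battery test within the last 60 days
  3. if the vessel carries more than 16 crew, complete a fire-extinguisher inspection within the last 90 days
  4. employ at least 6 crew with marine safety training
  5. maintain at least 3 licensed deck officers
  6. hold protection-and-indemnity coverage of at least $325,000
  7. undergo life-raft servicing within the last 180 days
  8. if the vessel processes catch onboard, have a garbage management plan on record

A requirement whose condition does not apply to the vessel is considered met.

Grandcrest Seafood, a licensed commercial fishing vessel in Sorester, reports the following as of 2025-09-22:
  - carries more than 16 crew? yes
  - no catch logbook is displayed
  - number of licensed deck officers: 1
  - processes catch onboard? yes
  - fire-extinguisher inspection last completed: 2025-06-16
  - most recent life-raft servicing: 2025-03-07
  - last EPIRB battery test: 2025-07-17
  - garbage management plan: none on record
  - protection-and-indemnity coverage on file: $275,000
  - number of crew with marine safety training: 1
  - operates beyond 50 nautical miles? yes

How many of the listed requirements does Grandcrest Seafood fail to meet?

8

1. catch logbook absent → not met
2. condition 'operates beyond 50 nautical miles' holds; EPIRB battery test 67 days ago vs limit 60 → not met
3. condition 'carries more than 16 crew' holds; fire-extinguisher inspection 98 days ago vs limit 90 → not met
4. crew with marine safety training 1 < 6 → not met
5. licensed deck officers 1 < 3 → not met
6. protection-and-indemnity coverage $275,000 < $325,000 → not met
7. life-raft servicing 199 days ago vs limit 180 → not met
8. condition 'processes catch onboard' holds; garbage management plan absent → not met
Not met: 8 of 8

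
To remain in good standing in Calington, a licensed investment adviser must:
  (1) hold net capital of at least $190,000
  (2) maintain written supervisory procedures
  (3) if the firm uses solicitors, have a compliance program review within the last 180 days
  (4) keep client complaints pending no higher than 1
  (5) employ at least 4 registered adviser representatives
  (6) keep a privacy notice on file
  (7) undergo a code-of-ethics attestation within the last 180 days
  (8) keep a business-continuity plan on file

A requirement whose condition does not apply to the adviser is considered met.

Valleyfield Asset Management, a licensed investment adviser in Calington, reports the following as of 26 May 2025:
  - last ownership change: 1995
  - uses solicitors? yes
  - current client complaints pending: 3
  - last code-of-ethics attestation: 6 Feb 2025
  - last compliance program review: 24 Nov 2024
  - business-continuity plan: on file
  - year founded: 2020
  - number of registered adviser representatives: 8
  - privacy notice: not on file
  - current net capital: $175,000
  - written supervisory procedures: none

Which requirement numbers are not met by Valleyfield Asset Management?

1, 2, 3, 4, 6

1. net capital $175,000 < $190,000 → not met
2. written supervisory procedures absent → not met
3. condition 'uses solicitors' holds; compliance program review 183 days ago vs limit 180 → not met
4. client complaints pending 3 > 1 → not met
5. registered adviser representatives 8 ≥ 4 → met
6. privacy notice absent → not met
7. code-of-ethics attestation 109 days ago vs limit 180 → met
8. business-continuity plan present → met
Not met: 1, 2, 3, 4, 6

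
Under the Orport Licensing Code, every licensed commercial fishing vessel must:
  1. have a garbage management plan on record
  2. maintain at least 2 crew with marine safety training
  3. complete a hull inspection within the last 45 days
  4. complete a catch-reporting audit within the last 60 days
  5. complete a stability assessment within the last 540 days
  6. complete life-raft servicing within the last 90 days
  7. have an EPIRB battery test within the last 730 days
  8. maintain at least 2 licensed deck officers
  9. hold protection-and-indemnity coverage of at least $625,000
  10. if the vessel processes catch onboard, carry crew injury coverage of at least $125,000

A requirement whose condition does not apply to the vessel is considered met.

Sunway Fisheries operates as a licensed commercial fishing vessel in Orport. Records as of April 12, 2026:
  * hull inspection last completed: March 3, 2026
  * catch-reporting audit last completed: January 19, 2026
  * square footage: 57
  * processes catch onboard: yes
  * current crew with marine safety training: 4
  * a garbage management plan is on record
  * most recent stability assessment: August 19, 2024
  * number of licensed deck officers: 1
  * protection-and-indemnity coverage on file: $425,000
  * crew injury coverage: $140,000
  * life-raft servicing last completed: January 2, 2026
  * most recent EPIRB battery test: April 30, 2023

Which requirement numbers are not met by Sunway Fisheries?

1. garbage management plan present → met
2. crew with marine safety training 4 ≥ 2 → met
3. hull inspection 40 days ago vs limit 45 → met
4. catch-reporting audit 83 days ago vs limit 60 → not met
5. stability assessment 601 days ago vs limit 540 → not met
6. life-raft servicing 100 days ago vs limit 90 → not met
7. EPIRB battery test 1078 days ago vs limit 730 → not met
8. licensed deck officers 1 < 2 → not met
9. protection-and-indemnity coverage $425,000 < $625,000 → not met
10. condition 'processes catch onboard' holds; crew injury coverage $140,000 ≥ $125,000 → met
Not met: 4, 5, 6, 7, 8, 9

4, 5, 6, 7, 8, 9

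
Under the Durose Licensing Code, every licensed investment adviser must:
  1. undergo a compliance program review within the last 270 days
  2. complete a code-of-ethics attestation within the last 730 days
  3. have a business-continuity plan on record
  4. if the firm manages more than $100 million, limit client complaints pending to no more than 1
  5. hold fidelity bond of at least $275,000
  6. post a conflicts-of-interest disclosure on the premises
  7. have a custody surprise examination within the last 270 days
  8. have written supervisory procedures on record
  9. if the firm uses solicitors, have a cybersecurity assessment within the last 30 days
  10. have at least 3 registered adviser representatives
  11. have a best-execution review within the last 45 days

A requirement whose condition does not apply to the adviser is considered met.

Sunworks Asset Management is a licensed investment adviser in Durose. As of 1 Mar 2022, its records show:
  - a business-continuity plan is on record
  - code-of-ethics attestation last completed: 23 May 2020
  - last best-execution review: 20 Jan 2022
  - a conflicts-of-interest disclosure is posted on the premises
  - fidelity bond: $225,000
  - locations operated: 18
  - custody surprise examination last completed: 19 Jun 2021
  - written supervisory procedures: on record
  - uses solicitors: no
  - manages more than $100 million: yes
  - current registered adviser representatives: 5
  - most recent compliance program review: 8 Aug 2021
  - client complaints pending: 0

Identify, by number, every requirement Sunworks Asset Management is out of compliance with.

5

1. compliance program review 205 days ago vs limit 270 → met
2. code-of-ethics attestation 647 days ago vs limit 730 → met
3. business-continuity plan present → met
4. condition 'manages more than $100 million' holds; client complaints pending 0 ≤ 1 → met
5. fidelity bond $225,000 < $275,000 → not met
6. conflicts-of-interest disclosure present → met
7. custody surprise examination 255 days ago vs limit 270 → met
8. written supervisory procedures present → met
9. condition 'uses solicitors' does not hold → requirement n/a → met
10. registered adviser representatives 5 ≥ 3 → met
11. best-execution review 40 days ago vs limit 45 → met
Not met: 5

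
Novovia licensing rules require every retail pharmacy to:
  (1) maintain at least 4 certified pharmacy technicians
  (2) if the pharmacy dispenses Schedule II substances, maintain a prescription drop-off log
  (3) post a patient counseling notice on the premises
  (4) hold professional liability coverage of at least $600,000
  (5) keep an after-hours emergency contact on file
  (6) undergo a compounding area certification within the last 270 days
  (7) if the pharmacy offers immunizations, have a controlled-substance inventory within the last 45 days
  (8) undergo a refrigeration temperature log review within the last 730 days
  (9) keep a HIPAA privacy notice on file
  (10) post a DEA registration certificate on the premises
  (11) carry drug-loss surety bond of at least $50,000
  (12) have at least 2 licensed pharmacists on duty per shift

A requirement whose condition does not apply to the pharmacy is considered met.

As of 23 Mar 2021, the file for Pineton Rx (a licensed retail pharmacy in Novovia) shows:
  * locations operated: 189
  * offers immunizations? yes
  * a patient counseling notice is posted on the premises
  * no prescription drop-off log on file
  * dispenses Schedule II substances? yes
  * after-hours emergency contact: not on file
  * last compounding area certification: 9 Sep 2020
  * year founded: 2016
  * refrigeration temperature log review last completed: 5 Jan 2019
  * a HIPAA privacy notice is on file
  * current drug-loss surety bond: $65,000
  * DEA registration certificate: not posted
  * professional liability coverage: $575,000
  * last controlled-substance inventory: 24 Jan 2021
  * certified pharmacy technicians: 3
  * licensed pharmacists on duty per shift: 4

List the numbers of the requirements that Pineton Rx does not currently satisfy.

1, 2, 4, 5, 7, 8, 10

1. certified pharmacy technicians 3 < 4 → not met
2. condition 'dispenses Schedule II substances' holds; prescription drop-off log absent → not met
3. patient counseling notice present → met
4. professional liability coverage $575,000 < $600,000 → not met
5. after-hours emergency contact absent → not met
6. compounding area certification 195 days ago vs limit 270 → met
7. condition 'offers immunizations' holds; controlled-substance inventory 58 days ago vs limit 45 → not met
8. refrigeration temperature log review 808 days ago vs limit 730 → not met
9. HIPAA privacy notice present → met
10. DEA registration certificate absent → not met
11. drug-loss surety bond $65,000 ≥ $50,000 → met
12. licensed pharmacists on duty per shift 4 ≥ 2 → met
Not met: 1, 2, 4, 5, 7, 8, 10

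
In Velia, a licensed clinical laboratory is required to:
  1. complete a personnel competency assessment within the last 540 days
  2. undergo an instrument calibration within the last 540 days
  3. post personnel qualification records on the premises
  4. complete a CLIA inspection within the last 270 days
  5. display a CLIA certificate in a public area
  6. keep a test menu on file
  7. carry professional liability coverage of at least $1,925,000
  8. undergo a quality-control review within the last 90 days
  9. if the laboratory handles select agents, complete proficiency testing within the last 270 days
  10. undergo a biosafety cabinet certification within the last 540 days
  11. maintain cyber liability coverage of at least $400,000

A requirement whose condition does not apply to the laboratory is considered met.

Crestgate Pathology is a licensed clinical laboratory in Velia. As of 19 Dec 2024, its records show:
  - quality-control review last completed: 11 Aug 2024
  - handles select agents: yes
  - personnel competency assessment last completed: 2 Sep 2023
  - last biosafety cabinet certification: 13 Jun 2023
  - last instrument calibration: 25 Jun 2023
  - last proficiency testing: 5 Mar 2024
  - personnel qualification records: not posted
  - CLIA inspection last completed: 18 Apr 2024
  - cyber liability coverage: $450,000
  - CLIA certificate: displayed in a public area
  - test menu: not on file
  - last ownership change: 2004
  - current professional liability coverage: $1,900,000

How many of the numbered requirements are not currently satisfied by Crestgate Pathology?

1. personnel competency assessment 474 days ago vs limit 540 → met
2. instrument calibration 543 days ago vs limit 540 → not met
3. personnel qualification records absent → not met
4. CLIA inspection 245 days ago vs limit 270 → met
5. CLIA certificate present → met
6. test menu absent → not met
7. professional liability coverage $1,900,000 < $1,925,000 → not met
8. quality-control review 130 days ago vs limit 90 → not met
9. condition 'handles select agents' holds; proficiency testing 289 days ago vs limit 270 → not met
10. biosafety cabinet certification 555 days ago vs limit 540 → not met
11. cyber liability coverage $450,000 ≥ $400,000 → met
Not met: 7 of 11

7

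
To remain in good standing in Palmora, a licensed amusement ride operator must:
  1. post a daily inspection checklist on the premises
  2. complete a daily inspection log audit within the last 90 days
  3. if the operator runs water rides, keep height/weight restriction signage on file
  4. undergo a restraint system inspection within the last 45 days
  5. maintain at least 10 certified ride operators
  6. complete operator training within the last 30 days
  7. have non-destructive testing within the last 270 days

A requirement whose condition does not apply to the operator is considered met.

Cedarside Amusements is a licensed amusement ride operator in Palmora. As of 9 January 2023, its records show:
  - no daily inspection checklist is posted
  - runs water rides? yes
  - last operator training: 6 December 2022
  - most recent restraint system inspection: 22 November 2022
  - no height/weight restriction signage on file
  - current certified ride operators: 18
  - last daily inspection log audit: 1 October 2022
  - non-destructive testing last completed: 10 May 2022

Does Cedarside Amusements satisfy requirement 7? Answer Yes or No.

Yes

7. non-destructive testing 244 days ago vs limit 270 → met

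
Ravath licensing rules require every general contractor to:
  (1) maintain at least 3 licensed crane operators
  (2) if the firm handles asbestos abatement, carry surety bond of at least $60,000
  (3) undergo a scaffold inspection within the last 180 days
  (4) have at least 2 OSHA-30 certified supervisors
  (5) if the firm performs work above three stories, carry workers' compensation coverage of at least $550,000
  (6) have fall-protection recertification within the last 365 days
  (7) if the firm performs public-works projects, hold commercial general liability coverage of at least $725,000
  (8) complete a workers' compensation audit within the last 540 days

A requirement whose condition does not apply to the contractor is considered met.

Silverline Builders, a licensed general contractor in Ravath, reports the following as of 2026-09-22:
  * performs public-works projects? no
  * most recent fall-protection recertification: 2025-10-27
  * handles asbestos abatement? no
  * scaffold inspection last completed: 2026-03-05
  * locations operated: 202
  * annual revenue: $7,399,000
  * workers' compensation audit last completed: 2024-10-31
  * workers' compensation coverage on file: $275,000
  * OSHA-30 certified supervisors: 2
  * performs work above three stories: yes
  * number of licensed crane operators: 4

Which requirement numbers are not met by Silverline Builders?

3, 5, 8

1. licensed crane operators 4 ≥ 3 → met
2. condition 'handles asbestos abatement' does not hold → requirement n/a → met
3. scaffold inspection 201 days ago vs limit 180 → not met
4. OSHA-30 certified supervisors 2 ≥ 2 → met
5. condition 'performs work above three stories' holds; workers' compensation coverage $275,000 < $550,000 → not met
6. fall-protection recertification 330 days ago vs limit 365 → met
7. condition 'performs public-works projects' does not hold → requirement n/a → met
8. workers' compensation audit 691 days ago vs limit 540 → not met
Not met: 3, 5, 8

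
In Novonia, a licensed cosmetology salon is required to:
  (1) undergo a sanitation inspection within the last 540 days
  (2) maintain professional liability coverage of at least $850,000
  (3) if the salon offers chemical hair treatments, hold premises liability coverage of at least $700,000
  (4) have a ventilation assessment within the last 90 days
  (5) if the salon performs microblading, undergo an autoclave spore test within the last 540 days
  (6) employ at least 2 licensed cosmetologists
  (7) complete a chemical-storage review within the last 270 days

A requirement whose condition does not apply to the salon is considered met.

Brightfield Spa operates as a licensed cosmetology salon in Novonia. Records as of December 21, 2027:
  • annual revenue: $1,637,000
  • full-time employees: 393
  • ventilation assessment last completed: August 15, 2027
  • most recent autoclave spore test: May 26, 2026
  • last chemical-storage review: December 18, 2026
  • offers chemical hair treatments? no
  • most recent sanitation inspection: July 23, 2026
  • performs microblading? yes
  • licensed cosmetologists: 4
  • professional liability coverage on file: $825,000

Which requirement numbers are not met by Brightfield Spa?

2, 4, 5, 7

1. sanitation inspection 516 days ago vs limit 540 → met
2. professional liability coverage $825,000 < $850,000 → not met
3. condition 'offers chemical hair treatments' does not hold → requirement n/a → met
4. ventilation assessment 128 days ago vs limit 90 → not met
5. condition 'performs microblading' holds; autoclave spore test 574 days ago vs limit 540 → not met
6. licensed cosmetologists 4 ≥ 2 → met
7. chemical-storage review 368 days ago vs limit 270 → not met
Not met: 2, 4, 5, 7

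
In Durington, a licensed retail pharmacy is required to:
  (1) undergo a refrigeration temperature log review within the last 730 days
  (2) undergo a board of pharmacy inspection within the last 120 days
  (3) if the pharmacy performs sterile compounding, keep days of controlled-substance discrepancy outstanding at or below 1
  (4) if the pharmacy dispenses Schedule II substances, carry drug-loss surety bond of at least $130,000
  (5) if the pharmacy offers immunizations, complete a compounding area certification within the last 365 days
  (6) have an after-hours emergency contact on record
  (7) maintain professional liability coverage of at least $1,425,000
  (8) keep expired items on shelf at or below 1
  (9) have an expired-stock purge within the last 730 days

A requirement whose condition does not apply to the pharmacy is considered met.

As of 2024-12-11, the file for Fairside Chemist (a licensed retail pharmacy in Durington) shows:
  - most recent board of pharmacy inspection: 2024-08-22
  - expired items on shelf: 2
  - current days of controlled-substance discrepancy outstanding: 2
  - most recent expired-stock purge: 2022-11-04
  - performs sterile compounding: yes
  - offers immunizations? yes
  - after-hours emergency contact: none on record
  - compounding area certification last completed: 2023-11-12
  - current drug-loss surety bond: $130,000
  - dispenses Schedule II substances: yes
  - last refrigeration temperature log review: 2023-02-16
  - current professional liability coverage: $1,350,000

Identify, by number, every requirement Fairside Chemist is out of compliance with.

3, 5, 6, 7, 8, 9

1. refrigeration temperature log review 664 days ago vs limit 730 → met
2. board of pharmacy inspection 111 days ago vs limit 120 → met
3. condition 'performs sterile compounding' holds; days of controlled-substance discrepancy outstanding 2 > 1 → not met
4. condition 'dispenses Schedule II substances' holds; drug-loss surety bond $130,000 ≥ $130,000 → met
5. condition 'offers immunizations' holds; compounding area certification 395 days ago vs limit 365 → not met
6. after-hours emergency contact absent → not met
7. professional liability coverage $1,350,000 < $1,425,000 → not met
8. expired items on shelf 2 > 1 → not met
9. expired-stock purge 768 days ago vs limit 730 → not met
Not met: 3, 5, 6, 7, 8, 9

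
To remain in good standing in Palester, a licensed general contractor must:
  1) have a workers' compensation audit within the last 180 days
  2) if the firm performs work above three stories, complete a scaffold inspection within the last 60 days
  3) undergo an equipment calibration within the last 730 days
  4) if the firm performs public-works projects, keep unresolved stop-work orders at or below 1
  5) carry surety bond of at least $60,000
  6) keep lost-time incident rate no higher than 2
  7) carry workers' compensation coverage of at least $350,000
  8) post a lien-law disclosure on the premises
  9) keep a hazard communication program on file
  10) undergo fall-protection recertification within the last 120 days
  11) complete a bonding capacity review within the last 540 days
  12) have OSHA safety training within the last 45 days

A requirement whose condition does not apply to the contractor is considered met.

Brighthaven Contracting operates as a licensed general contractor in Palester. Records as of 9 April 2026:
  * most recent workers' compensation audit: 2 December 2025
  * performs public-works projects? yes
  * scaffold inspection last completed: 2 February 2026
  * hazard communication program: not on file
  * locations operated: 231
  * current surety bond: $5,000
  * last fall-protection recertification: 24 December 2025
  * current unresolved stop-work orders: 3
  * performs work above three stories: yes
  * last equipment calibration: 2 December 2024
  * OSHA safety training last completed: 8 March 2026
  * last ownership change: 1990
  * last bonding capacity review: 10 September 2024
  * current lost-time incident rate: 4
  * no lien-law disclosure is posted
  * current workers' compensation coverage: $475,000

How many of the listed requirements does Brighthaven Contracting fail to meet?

7

1. workers' compensation audit 128 days ago vs limit 180 → met
2. condition 'performs work above three stories' holds; scaffold inspection 66 days ago vs limit 60 → not met
3. equipment calibration 493 days ago vs limit 730 → met
4. condition 'performs public-works projects' holds; unresolved stop-work orders 3 > 1 → not met
5. surety bond $5,000 < $60,000 → not met
6. lost-time incident rate 4 > 2 → not met
7. workers' compensation coverage $475,000 ≥ $350,000 → met
8. lien-law disclosure absent → not met
9. hazard communication program absent → not met
10. fall-protection recertification 106 days ago vs limit 120 → met
11. bonding capacity review 576 days ago vs limit 540 → not met
12. OSHA safety training 32 days ago vs limit 45 → met
Not met: 7 of 12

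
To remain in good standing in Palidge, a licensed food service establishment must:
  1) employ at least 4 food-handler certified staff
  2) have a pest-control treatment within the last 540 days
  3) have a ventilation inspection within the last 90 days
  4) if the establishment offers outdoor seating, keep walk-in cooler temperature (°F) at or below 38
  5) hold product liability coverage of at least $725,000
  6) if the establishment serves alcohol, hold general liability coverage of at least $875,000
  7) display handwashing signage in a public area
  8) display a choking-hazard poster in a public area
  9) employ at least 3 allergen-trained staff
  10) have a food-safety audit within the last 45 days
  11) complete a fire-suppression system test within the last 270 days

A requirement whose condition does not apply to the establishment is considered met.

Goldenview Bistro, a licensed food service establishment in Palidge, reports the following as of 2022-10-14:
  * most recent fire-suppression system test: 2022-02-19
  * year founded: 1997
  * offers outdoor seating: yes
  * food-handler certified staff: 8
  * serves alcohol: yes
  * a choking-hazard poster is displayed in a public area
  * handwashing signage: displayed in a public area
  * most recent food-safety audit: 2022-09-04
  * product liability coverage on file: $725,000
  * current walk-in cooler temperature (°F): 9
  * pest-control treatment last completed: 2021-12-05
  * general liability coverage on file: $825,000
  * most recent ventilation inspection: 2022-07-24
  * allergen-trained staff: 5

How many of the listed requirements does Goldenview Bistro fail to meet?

1

1. food-handler certified staff 8 ≥ 4 → met
2. pest-control treatment 313 days ago vs limit 540 → met
3. ventilation inspection 82 days ago vs limit 90 → met
4. condition 'offers outdoor seating' holds; walk-in cooler temperature (°F) 9 ≤ 38 → met
5. product liability coverage $725,000 ≥ $725,000 → met
6. condition 'serves alcohol' holds; general liability coverage $825,000 < $875,000 → not met
7. handwashing signage present → met
8. choking-hazard poster present → met
9. allergen-trained staff 5 ≥ 3 → met
10. food-safety audit 40 days ago vs limit 45 → met
11. fire-suppression system test 237 days ago vs limit 270 → met
Not met: 1 of 11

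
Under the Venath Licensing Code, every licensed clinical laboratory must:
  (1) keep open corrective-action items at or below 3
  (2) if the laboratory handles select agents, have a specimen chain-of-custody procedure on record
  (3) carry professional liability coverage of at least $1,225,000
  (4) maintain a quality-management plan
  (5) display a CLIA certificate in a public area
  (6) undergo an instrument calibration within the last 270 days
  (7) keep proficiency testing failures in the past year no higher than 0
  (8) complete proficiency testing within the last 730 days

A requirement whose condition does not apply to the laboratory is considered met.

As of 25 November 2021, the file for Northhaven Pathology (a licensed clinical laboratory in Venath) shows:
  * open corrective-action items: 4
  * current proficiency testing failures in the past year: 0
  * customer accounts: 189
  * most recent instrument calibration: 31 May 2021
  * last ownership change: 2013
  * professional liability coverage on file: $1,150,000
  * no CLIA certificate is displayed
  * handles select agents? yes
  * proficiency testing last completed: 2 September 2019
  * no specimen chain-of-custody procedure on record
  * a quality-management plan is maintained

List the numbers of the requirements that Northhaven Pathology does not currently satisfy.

1. open corrective-action items 4 > 3 → not met
2. condition 'handles select agents' holds; specimen chain-of-custody procedure absent → not met
3. professional liability coverage $1,150,000 < $1,225,000 → not met
4. quality-management plan present → met
5. CLIA certificate absent → not met
6. instrument calibration 178 days ago vs limit 270 → met
7. proficiency testing failures in the past year 0 ≤ 0 → met
8. proficiency testing 815 days ago vs limit 730 → not met
Not met: 1, 2, 3, 5, 8

1, 2, 3, 5, 8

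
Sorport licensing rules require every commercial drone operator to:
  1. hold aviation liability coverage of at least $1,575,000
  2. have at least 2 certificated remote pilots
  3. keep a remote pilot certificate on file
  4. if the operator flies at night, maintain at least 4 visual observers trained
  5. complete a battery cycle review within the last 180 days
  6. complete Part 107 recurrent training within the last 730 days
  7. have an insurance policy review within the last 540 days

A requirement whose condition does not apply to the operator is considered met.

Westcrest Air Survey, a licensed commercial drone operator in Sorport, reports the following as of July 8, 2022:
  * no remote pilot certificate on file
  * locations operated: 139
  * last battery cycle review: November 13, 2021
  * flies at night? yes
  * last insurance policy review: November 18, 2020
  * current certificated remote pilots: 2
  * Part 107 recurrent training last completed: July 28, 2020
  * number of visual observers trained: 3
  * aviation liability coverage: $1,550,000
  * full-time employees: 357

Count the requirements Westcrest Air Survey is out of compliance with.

5

1. aviation liability coverage $1,550,000 < $1,575,000 → not met
2. certificated remote pilots 2 ≥ 2 → met
3. remote pilot certificate absent → not met
4. condition 'flies at night' holds; visual observers trained 3 < 4 → not met
5. battery cycle review 237 days ago vs limit 180 → not met
6. Part 107 recurrent training 710 days ago vs limit 730 → met
7. insurance policy review 597 days ago vs limit 540 → not met
Not met: 5 of 7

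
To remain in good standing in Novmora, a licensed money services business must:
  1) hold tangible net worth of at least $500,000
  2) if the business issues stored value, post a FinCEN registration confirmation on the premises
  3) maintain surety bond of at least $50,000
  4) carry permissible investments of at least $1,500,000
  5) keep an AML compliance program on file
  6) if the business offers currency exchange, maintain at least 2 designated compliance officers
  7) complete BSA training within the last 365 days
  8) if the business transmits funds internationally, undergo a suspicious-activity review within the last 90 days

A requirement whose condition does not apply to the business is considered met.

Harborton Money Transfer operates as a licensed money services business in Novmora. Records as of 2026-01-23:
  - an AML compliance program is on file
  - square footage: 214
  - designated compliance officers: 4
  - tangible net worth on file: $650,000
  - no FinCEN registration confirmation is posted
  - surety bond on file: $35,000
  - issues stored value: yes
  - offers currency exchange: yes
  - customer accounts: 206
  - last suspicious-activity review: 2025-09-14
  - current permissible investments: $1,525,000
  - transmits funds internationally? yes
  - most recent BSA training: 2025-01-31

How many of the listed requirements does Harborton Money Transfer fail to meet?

1. tangible net worth $650,000 ≥ $500,000 → met
2. condition 'issues stored value' holds; FinCEN registration confirmation absent → not met
3. surety bond $35,000 < $50,000 → not met
4. permissible investments $1,525,000 ≥ $1,500,000 → met
5. AML compliance program present → met
6. condition 'offers currency exchange' holds; designated compliance officers 4 ≥ 2 → met
7. BSA training 357 days ago vs limit 365 → met
8. condition 'transmits funds internationally' holds; suspicious-activity review 131 days ago vs limit 90 → not met
Not met: 3 of 8

3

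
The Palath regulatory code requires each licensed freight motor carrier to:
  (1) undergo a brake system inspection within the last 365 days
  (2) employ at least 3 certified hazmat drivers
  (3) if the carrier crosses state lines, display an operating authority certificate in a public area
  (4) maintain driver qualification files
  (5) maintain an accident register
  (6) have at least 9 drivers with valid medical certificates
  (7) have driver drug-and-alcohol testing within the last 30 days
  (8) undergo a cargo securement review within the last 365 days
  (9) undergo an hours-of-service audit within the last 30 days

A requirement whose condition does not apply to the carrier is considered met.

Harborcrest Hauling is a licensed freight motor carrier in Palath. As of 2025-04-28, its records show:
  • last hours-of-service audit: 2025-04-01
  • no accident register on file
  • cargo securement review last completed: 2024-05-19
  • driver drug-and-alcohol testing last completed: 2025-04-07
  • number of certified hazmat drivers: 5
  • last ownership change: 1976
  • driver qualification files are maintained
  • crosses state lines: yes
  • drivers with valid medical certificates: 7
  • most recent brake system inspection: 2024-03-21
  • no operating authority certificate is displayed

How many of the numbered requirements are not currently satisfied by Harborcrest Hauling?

1. brake system inspection 403 days ago vs limit 365 → not met
2. certified hazmat drivers 5 ≥ 3 → met
3. condition 'crosses state lines' holds; operating authority certificate absent → not met
4. driver qualification files present → met
5. accident register absent → not met
6. drivers with valid medical certificates 7 < 9 → not met
7. driver drug-and-alcohol testing 21 days ago vs limit 30 → met
8. cargo securement review 344 days ago vs limit 365 → met
9. hours-of-service audit 27 days ago vs limit 30 → met
Not met: 4 of 9

4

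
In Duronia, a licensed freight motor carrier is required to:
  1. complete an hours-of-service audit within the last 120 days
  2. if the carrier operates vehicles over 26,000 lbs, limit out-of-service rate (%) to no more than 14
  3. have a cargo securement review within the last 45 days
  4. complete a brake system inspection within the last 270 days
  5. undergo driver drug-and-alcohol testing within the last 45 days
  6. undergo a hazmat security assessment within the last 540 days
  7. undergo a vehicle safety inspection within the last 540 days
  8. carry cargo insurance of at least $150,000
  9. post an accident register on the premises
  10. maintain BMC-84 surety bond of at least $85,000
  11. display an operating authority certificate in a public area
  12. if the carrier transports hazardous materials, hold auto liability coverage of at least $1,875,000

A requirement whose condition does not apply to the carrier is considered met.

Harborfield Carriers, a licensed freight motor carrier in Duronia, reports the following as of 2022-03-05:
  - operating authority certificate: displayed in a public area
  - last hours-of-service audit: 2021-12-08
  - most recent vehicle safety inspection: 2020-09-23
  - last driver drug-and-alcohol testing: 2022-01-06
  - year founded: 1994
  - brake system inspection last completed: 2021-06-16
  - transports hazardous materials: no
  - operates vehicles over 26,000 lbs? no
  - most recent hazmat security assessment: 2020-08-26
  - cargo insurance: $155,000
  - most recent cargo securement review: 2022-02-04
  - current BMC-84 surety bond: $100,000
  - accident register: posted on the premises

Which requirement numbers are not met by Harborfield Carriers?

1. hours-of-service audit 87 days ago vs limit 120 → met
2. condition 'operates vehicles over 26,000 lbs' does not hold → requirement n/a → met
3. cargo securement review 29 days ago vs limit 45 → met
4. brake system inspection 262 days ago vs limit 270 → met
5. driver drug-and-alcohol testing 58 days ago vs limit 45 → not met
6. hazmat security assessment 556 days ago vs limit 540 → not met
7. vehicle safety inspection 528 days ago vs limit 540 → met
8. cargo insurance $155,000 ≥ $150,000 → met
9. accident register present → met
10. BMC-84 surety bond $100,000 ≥ $85,000 → met
11. operating authority certificate present → met
12. condition 'transports hazardous materials' does not hold → requirement n/a → met
Not met: 5, 6

5, 6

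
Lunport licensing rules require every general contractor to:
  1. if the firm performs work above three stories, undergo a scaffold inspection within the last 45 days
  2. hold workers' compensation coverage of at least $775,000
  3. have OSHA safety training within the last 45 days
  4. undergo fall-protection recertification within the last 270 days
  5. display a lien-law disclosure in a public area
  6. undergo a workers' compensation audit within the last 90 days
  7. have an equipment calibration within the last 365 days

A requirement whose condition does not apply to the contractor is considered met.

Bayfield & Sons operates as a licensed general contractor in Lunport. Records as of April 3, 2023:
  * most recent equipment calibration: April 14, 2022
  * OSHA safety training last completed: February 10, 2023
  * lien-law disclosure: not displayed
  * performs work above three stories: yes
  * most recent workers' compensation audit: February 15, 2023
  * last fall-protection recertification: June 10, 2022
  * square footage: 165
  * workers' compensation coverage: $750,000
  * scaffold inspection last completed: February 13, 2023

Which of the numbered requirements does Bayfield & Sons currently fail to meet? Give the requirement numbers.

1. condition 'performs work above three stories' holds; scaffold inspection 49 days ago vs limit 45 → not met
2. workers' compensation coverage $750,000 < $775,000 → not met
3. OSHA safety training 52 days ago vs limit 45 → not met
4. fall-protection recertification 297 days ago vs limit 270 → not met
5. lien-law disclosure absent → not met
6. workers' compensation audit 47 days ago vs limit 90 → met
7. equipment calibration 354 days ago vs limit 365 → met
Not met: 1, 2, 3, 4, 5

1, 2, 3, 4, 5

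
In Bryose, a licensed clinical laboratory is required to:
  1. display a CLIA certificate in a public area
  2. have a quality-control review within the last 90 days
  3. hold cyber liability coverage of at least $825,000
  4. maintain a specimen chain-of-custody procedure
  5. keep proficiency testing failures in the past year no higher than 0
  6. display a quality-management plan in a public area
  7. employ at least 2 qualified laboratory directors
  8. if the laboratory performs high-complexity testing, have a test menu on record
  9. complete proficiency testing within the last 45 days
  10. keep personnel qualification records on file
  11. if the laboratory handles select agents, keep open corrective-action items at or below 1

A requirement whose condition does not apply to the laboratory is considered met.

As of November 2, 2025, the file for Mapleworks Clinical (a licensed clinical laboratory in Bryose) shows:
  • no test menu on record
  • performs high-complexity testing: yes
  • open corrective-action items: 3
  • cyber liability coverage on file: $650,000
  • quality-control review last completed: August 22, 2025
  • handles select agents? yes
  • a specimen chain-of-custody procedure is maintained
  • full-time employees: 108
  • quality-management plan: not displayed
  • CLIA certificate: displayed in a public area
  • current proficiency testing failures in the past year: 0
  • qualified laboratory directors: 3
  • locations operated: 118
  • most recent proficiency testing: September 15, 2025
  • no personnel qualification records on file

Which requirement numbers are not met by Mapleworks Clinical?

3, 6, 8, 9, 10, 11

1. CLIA certificate present → met
2. quality-control review 72 days ago vs limit 90 → met
3. cyber liability coverage $650,000 < $825,000 → not met
4. specimen chain-of-custody procedure present → met
5. proficiency testing failures in the past year 0 ≤ 0 → met
6. quality-management plan absent → not met
7. qualified laboratory directors 3 ≥ 2 → met
8. condition 'performs high-complexity testing' holds; test menu absent → not met
9. proficiency testing 48 days ago vs limit 45 → not met
10. personnel qualification records absent → not met
11. condition 'handles select agents' holds; open corrective-action items 3 > 1 → not met
Not met: 3, 6, 8, 9, 10, 11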